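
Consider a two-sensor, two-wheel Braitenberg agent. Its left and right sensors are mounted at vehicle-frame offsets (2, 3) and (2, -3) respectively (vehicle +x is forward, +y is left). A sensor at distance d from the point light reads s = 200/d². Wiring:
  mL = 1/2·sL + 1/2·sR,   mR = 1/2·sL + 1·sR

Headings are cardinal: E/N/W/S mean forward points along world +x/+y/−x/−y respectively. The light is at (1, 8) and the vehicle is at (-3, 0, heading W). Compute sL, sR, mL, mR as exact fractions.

left sensor world pos  = (-5, -3); dL² = 157
right sensor world pos = (-5, 3); dR² = 61
sL = 200/157 = 200/157
sR = 200/61 = 200/61
mL = 1/2·sL + 1/2·sR = 21800/9577
mR = 1/2·sL + 1·sR = 37500/9577

200/157 200/61 21800/9577 37500/9577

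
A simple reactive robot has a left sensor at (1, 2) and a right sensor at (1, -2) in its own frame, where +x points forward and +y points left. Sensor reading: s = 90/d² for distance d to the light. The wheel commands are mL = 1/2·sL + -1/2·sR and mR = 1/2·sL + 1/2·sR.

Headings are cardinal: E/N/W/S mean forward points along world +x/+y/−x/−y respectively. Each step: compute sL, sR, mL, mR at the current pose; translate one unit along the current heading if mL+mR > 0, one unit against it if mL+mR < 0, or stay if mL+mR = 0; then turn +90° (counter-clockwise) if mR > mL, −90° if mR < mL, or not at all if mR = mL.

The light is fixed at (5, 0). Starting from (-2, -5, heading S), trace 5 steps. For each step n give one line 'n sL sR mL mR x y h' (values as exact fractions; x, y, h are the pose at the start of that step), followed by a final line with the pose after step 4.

n=0: pose=(-2,-5,S); sL=90/61, sR=10/13; mL=280/793, mR=890/793; mL+mR=90/61 → advance +1; mR−mL=10/13 → turn +1·90°
n=1: pose=(-2,-6,E); sL=45/26, sR=9/10; mL=27/65, mR=171/130; mL+mR=45/26 → advance +1; mR−mL=9/10 → turn +1·90°
n=2: pose=(-1,-6,N); sL=90/89, sR=90/41; mL=-2160/3649, mR=5850/3649; mL+mR=90/89 → advance +1; mR−mL=90/41 → turn +1·90°
n=3: pose=(-1,-5,W); sL=45/49, sR=45/29; mL=-450/1421, mR=1755/1421; mL+mR=45/49 → advance +1; mR−mL=45/29 → turn +1·90°
n=4: pose=(-2,-5,S); sL=90/61, sR=10/13; mL=280/793, mR=890/793; mL+mR=90/61 → advance +1; mR−mL=10/13 → turn +1·90°

0 90/61 10/13 280/793 890/793 -2 -5 S
1 45/26 9/10 27/65 171/130 -2 -6 E
2 90/89 90/41 -2160/3649 5850/3649 -1 -6 N
3 45/49 45/29 -450/1421 1755/1421 -1 -5 W
4 90/61 10/13 280/793 890/793 -2 -5 S
final -2 -6 E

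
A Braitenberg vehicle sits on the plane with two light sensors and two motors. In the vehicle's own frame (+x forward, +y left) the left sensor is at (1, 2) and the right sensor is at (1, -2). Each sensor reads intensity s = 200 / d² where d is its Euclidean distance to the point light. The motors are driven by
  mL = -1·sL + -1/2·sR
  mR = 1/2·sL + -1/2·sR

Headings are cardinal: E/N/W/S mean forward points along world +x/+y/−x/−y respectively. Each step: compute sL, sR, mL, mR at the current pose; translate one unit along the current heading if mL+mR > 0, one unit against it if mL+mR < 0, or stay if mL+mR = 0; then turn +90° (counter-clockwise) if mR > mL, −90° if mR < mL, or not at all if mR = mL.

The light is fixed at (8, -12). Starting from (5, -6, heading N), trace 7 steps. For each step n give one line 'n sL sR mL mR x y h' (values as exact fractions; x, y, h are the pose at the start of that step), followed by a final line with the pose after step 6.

0 100/37 4 -174/37 -24/37 5 -6 N
1 8 40/13 -124/13 32/13 5 -7 W
2 25/2 25/4 -125/8 25/8 6 -7 S
3 40/13 200/17 -1980/221 -960/221 6 -6 E
4 100/37 4 -174/37 -24/37 5 -6 N
5 8 40/13 -124/13 32/13 5 -7 W
6 25/2 25/4 -125/8 25/8 6 -7 S
final 6 -6 E

n=0: pose=(5,-6,N); sL=100/37, sR=4; mL=-174/37, mR=-24/37; mL+mR=-198/37 → advance -1; mR−mL=150/37 → turn +1·90°
n=1: pose=(5,-7,W); sL=8, sR=40/13; mL=-124/13, mR=32/13; mL+mR=-92/13 → advance -1; mR−mL=12 → turn +1·90°
n=2: pose=(6,-7,S); sL=25/2, sR=25/4; mL=-125/8, mR=25/8; mL+mR=-25/2 → advance -1; mR−mL=75/4 → turn +1·90°
n=3: pose=(6,-6,E); sL=40/13, sR=200/17; mL=-1980/221, mR=-960/221; mL+mR=-2940/221 → advance -1; mR−mL=60/13 → turn +1·90°
n=4: pose=(5,-6,N); sL=100/37, sR=4; mL=-174/37, mR=-24/37; mL+mR=-198/37 → advance -1; mR−mL=150/37 → turn +1·90°
n=5: pose=(5,-7,W); sL=8, sR=40/13; mL=-124/13, mR=32/13; mL+mR=-92/13 → advance -1; mR−mL=12 → turn +1·90°
n=6: pose=(6,-7,S); sL=25/2, sR=25/4; mL=-125/8, mR=25/8; mL+mR=-25/2 → advance -1; mR−mL=75/4 → turn +1·90°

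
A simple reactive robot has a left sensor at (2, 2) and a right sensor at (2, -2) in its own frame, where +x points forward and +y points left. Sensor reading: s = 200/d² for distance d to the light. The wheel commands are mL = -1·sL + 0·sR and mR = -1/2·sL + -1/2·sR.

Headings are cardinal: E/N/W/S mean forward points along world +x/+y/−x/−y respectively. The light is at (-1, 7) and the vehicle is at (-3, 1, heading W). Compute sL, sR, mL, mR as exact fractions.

left sensor world pos  = (-5, -1); dL² = 80
right sensor world pos = (-5, 3); dR² = 32
sL = 200/80 = 5/2
sR = 200/32 = 25/4
mL = -1·sL + 0·sR = -5/2
mR = -1/2·sL + -1/2·sR = -35/8

5/2 25/4 -5/2 -35/8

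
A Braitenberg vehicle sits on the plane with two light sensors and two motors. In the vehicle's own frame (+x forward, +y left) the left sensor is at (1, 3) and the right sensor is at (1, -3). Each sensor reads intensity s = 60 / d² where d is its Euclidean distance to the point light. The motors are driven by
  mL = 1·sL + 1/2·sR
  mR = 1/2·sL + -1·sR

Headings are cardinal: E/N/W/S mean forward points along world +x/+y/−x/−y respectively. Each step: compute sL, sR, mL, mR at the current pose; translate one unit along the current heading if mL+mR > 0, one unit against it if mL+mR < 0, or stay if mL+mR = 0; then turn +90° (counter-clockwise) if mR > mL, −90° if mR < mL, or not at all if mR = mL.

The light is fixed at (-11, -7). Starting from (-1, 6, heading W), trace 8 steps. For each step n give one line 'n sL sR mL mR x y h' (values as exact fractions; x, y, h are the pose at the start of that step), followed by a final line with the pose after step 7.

n=0: pose=(-1,6,W); sL=60/181, sR=60/337; mL=25650/60997, mR=-750/60997; mL+mR=24900/60997 → advance +1; mR−mL=-26400/60997 → turn -1·90°
n=1: pose=(-2,6,N); sL=15/58, sR=3/17; mL=171/493, mR=-93/1972; mL+mR=591/1972 → advance +1; mR−mL=-777/1972 → turn -1·90°
n=2: pose=(-2,7,E); sL=60/389, sR=60/221; mL=24930/85969, mR=-16710/85969; mL+mR=8220/85969 → advance +1; mR−mL=-41640/85969 → turn -1·90°
n=3: pose=(-1,7,S); sL=30/169, sR=30/109; mL=5805/18421, mR=-3435/18421; mL+mR=2370/18421 → advance +1; mR−mL=-9240/18421 → turn -1·90°
n=4: pose=(-1,6,W); sL=60/181, sR=60/337; mL=25650/60997, mR=-750/60997; mL+mR=24900/60997 → advance +1; mR−mL=-26400/60997 → turn -1·90°
n=5: pose=(-2,6,N); sL=15/58, sR=3/17; mL=171/493, mR=-93/1972; mL+mR=591/1972 → advance +1; mR−mL=-777/1972 → turn -1·90°
n=6: pose=(-2,7,E); sL=60/389, sR=60/221; mL=24930/85969, mR=-16710/85969; mL+mR=8220/85969 → advance +1; mR−mL=-41640/85969 → turn -1·90°
n=7: pose=(-1,7,S); sL=30/169, sR=30/109; mL=5805/18421, mR=-3435/18421; mL+mR=2370/18421 → advance +1; mR−mL=-9240/18421 → turn -1·90°

0 60/181 60/337 25650/60997 -750/60997 -1 6 W
1 15/58 3/17 171/493 -93/1972 -2 6 N
2 60/389 60/221 24930/85969 -16710/85969 -2 7 E
3 30/169 30/109 5805/18421 -3435/18421 -1 7 S
4 60/181 60/337 25650/60997 -750/60997 -1 6 W
5 15/58 3/17 171/493 -93/1972 -2 6 N
6 60/389 60/221 24930/85969 -16710/85969 -2 7 E
7 30/169 30/109 5805/18421 -3435/18421 -1 7 S
final -1 6 W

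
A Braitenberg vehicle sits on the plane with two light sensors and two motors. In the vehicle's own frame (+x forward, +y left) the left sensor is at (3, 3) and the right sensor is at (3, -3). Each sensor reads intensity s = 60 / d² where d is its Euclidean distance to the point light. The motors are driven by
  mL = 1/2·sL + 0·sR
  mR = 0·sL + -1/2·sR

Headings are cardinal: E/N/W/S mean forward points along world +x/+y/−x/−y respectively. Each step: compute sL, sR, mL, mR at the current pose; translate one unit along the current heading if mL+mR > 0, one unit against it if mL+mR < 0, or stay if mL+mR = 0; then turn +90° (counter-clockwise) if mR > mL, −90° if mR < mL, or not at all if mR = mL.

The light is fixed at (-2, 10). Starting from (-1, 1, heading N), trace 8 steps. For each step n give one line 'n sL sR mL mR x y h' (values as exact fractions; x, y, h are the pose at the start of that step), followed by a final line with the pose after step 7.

0 3/2 15/13 3/4 -15/26 -1 1 N
1 60/41 60/137 30/41 -30/137 -1 2 E
2 30/73 30/61 15/73 -15/61 0 2 S
3 60/101 60/17 30/101 -30/17 0 3 W
4 15/4 15/13 15/8 -15/26 1 3 N
5 4/3 20/39 2/3 -10/39 1 4 E
6 6/13 30/41 3/13 -15/41 2 4 S
7 12/13 12 6/13 -6 2 5 W
final 3 5 N

n=0: pose=(-1,1,N); sL=3/2, sR=15/13; mL=3/4, mR=-15/26; mL+mR=9/52 → advance +1; mR−mL=-69/52 → turn -1·90°
n=1: pose=(-1,2,E); sL=60/41, sR=60/137; mL=30/41, mR=-30/137; mL+mR=2880/5617 → advance +1; mR−mL=-5340/5617 → turn -1·90°
n=2: pose=(0,2,S); sL=30/73, sR=30/61; mL=15/73, mR=-15/61; mL+mR=-180/4453 → advance -1; mR−mL=-2010/4453 → turn -1·90°
n=3: pose=(0,3,W); sL=60/101, sR=60/17; mL=30/101, mR=-30/17; mL+mR=-2520/1717 → advance -1; mR−mL=-3540/1717 → turn -1·90°
n=4: pose=(1,3,N); sL=15/4, sR=15/13; mL=15/8, mR=-15/26; mL+mR=135/104 → advance +1; mR−mL=-255/104 → turn -1·90°
n=5: pose=(1,4,E); sL=4/3, sR=20/39; mL=2/3, mR=-10/39; mL+mR=16/39 → advance +1; mR−mL=-12/13 → turn -1·90°
n=6: pose=(2,4,S); sL=6/13, sR=30/41; mL=3/13, mR=-15/41; mL+mR=-72/533 → advance -1; mR−mL=-318/533 → turn -1·90°
n=7: pose=(2,5,W); sL=12/13, sR=12; mL=6/13, mR=-6; mL+mR=-72/13 → advance -1; mR−mL=-84/13 → turn -1·90°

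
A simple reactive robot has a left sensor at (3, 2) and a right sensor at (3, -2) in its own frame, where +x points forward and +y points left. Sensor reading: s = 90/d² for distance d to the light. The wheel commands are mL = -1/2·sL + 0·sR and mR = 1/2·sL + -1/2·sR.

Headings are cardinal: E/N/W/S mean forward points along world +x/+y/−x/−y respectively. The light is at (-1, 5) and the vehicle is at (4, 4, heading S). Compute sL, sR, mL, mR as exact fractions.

left sensor world pos  = (6, 1); dL² = 65
right sensor world pos = (2, 1); dR² = 25
sL = 90/65 = 18/13
sR = 90/25 = 18/5
mL = -1/2·sL + 0·sR = -9/13
mR = 1/2·sL + -1/2·sR = -72/65

18/13 18/5 -9/13 -72/65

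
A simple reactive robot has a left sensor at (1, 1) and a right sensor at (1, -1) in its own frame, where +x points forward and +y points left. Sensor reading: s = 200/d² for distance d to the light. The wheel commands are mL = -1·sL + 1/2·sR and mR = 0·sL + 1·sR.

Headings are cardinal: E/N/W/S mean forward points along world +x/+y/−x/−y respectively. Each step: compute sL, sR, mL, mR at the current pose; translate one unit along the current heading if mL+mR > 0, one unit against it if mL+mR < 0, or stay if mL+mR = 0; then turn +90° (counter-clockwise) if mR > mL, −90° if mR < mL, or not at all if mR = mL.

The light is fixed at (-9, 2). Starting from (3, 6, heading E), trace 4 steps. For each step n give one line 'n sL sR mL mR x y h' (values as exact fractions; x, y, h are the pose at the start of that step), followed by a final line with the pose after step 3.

n=0: pose=(3,6,E); sL=100/97, sR=100/89; mL=-4050/8633, mR=100/89; mL+mR=5650/8633 → advance +1; mR−mL=13750/8633 → turn +1·90°
n=1: pose=(4,6,N); sL=200/169, sR=200/221; mL=-2100/2873, mR=200/221; mL+mR=500/2873 → advance +1; mR−mL=4700/2873 → turn +1·90°
n=2: pose=(4,7,W); sL=5/4, sR=10/9; mL=-25/36, mR=10/9; mL+mR=5/12 → advance +1; mR−mL=65/36 → turn +1·90°
n=3: pose=(3,7,S); sL=40/37, sR=200/137; mL=-1780/5069, mR=200/137; mL+mR=5620/5069 → advance +1; mR−mL=9180/5069 → turn +1·90°

0 100/97 100/89 -4050/8633 100/89 3 6 E
1 200/169 200/221 -2100/2873 200/221 4 6 N
2 5/4 10/9 -25/36 10/9 4 7 W
3 40/37 200/137 -1780/5069 200/137 3 7 S
final 3 6 E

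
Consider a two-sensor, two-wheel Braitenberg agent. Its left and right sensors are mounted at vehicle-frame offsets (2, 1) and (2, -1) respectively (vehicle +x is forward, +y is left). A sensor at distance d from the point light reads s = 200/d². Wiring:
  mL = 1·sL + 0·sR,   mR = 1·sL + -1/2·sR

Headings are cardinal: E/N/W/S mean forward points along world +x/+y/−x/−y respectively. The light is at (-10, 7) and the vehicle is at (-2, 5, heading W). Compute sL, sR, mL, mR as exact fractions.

left sensor world pos  = (-4, 4); dL² = 45
right sensor world pos = (-4, 6); dR² = 37
sL = 200/45 = 40/9
sR = 200/37 = 200/37
mL = 1·sL + 0·sR = 40/9
mR = 1·sL + -1/2·sR = 580/333

40/9 200/37 40/9 580/333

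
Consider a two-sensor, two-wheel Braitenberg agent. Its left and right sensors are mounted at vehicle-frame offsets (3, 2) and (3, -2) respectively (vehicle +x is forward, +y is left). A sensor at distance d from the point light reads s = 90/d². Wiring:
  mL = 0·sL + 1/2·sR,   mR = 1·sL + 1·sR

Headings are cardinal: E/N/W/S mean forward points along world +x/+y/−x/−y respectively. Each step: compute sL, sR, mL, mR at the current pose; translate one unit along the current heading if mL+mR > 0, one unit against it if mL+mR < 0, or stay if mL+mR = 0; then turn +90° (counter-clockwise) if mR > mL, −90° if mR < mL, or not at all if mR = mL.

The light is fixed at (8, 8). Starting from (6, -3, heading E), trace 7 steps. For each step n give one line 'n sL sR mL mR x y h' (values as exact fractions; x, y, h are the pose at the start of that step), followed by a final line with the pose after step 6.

n=0: pose=(6,-3,E); sL=45/41, sR=9/17; mL=9/34, mR=1134/697; mL+mR=2637/1394 → advance +1; mR−mL=1899/1394 → turn +1·90°
n=1: pose=(7,-3,N); sL=90/73, sR=18/13; mL=9/13, mR=2484/949; mL+mR=3141/949 → advance +1; mR−mL=1827/949 → turn +1·90°
n=2: pose=(7,-2,W); sL=9/16, sR=9/8; mL=9/16, mR=27/16; mL+mR=9/4 → advance +1; mR−mL=9/8 → turn +1·90°
n=3: pose=(6,-2,S); sL=90/169, sR=18/37; mL=9/37, mR=6372/6253; mL+mR=7893/6253 → advance +1; mR−mL=4851/6253 → turn +1·90°
n=4: pose=(6,-3,E); sL=45/41, sR=9/17; mL=9/34, mR=1134/697; mL+mR=2637/1394 → advance +1; mR−mL=1899/1394 → turn +1·90°
n=5: pose=(7,-3,N); sL=90/73, sR=18/13; mL=9/13, mR=2484/949; mL+mR=3141/949 → advance +1; mR−mL=1827/949 → turn +1·90°
n=6: pose=(7,-2,W); sL=9/16, sR=9/8; mL=9/16, mR=27/16; mL+mR=9/4 → advance +1; mR−mL=9/8 → turn +1·90°

0 45/41 9/17 9/34 1134/697 6 -3 E
1 90/73 18/13 9/13 2484/949 7 -3 N
2 9/16 9/8 9/16 27/16 7 -2 W
3 90/169 18/37 9/37 6372/6253 6 -2 S
4 45/41 9/17 9/34 1134/697 6 -3 E
5 90/73 18/13 9/13 2484/949 7 -3 N
6 9/16 9/8 9/16 27/16 7 -2 W
final 6 -2 S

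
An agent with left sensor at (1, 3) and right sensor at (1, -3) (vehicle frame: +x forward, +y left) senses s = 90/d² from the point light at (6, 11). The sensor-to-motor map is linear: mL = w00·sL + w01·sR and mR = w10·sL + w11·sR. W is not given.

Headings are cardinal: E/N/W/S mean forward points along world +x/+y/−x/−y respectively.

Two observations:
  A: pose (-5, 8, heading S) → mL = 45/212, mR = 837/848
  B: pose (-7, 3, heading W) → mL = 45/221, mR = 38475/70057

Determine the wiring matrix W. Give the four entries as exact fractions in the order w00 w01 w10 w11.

0 1/2 1/2 1

obs A: pose=(-5,8,S) → sL=9/8, sR=45/106, mL=45/212, mR=837/848
obs B: pose=(-7,3,W) → sL=90/317, sR=90/221, mL=45/221, mR=38475/70057
sensor matrix S = [[9/8, 45/106], [90/317, 90/221]]; det S = 5014305/14852084
solve [mL_A; mL_B] = S·[w00; w01] and [mR_A; mR_B] = S·[w10; w11]:
  w00 = 0, w01 = 1/2, w10 = 1/2, w11 = 1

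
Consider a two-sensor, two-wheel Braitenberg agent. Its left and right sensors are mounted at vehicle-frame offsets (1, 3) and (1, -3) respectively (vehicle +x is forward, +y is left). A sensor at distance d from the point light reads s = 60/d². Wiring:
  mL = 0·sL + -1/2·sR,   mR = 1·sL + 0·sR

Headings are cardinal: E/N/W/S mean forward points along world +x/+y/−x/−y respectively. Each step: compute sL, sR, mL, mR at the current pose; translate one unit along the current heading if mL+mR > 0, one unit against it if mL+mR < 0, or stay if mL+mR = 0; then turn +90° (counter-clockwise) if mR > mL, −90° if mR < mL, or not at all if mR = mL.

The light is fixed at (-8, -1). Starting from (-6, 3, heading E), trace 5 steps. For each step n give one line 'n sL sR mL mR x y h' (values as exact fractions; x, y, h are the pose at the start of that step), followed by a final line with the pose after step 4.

0 30/29 6 -3 30/29 -6 3 E
1 60/29 60/41 -30/41 60/29 -7 3 N
2 15 15/16 -15/32 15 -7 4 W
3 12/5 12/5 -6/5 12/5 -8 4 S
4 6/5 30 -15 6/5 -8 3 E
final -9 3 N

n=0: pose=(-6,3,E); sL=30/29, sR=6; mL=-3, mR=30/29; mL+mR=-57/29 → advance -1; mR−mL=117/29 → turn +1·90°
n=1: pose=(-7,3,N); sL=60/29, sR=60/41; mL=-30/41, mR=60/29; mL+mR=1590/1189 → advance +1; mR−mL=3330/1189 → turn +1·90°
n=2: pose=(-7,4,W); sL=15, sR=15/16; mL=-15/32, mR=15; mL+mR=465/32 → advance +1; mR−mL=495/32 → turn +1·90°
n=3: pose=(-8,4,S); sL=12/5, sR=12/5; mL=-6/5, mR=12/5; mL+mR=6/5 → advance +1; mR−mL=18/5 → turn +1·90°
n=4: pose=(-8,3,E); sL=6/5, sR=30; mL=-15, mR=6/5; mL+mR=-69/5 → advance -1; mR−mL=81/5 → turn +1·90°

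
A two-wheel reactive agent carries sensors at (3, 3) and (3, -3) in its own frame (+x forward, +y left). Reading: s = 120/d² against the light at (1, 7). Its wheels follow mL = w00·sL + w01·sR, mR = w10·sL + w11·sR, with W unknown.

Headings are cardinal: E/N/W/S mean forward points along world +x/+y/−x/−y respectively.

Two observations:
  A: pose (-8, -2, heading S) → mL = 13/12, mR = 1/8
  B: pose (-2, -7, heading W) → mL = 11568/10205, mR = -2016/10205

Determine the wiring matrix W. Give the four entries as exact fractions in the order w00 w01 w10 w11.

1 1 1/2 -1/2

obs A: pose=(-8,-2,S) → sL=2/3, sR=5/12, mL=13/12, mR=1/8
obs B: pose=(-2,-7,W) → sL=24/65, sR=120/157, mL=11568/10205, mR=-2016/10205
sensor matrix S = [[2/3, 5/12], [24/65, 120/157]]; det S = 726/2041
solve [mL_A; mL_B] = S·[w00; w01] and [mR_A; mR_B] = S·[w10; w11]:
  w00 = 1, w01 = 1, w10 = 1/2, w11 = -1/2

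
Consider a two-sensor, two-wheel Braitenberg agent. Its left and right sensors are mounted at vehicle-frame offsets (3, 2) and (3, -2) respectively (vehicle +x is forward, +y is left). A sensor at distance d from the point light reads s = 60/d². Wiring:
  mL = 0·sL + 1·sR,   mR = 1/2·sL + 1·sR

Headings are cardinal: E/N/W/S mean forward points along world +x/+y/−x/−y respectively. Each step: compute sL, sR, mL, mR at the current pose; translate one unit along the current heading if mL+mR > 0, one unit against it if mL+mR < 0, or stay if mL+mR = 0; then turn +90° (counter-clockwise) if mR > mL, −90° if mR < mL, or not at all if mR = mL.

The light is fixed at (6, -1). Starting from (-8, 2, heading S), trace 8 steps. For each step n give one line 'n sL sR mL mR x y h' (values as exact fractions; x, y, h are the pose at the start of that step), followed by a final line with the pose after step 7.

0 5/12 15/64 15/64 85/192 -8 2 S
1 60/137 60/121 60/121 11850/16577 -8 1 E
2 6/25 30/73 30/73 969/1825 -7 1 N
3 60/257 60/281 60/281 23850/72217 -7 2 W
4 5/12 15/64 15/64 85/192 -8 2 S
5 60/137 60/121 60/121 11850/16577 -8 1 E
6 6/25 30/73 30/73 969/1825 -7 1 N
7 60/257 60/281 60/281 23850/72217 -7 2 W
final -8 2 S

n=0: pose=(-8,2,S); sL=5/12, sR=15/64; mL=15/64, mR=85/192; mL+mR=65/96 → advance +1; mR−mL=5/24 → turn +1·90°
n=1: pose=(-8,1,E); sL=60/137, sR=60/121; mL=60/121, mR=11850/16577; mL+mR=20070/16577 → advance +1; mR−mL=30/137 → turn +1·90°
n=2: pose=(-7,1,N); sL=6/25, sR=30/73; mL=30/73, mR=969/1825; mL+mR=1719/1825 → advance +1; mR−mL=3/25 → turn +1·90°
n=3: pose=(-7,2,W); sL=60/257, sR=60/281; mL=60/281, mR=23850/72217; mL+mR=39270/72217 → advance +1; mR−mL=30/257 → turn +1·90°
n=4: pose=(-8,2,S); sL=5/12, sR=15/64; mL=15/64, mR=85/192; mL+mR=65/96 → advance +1; mR−mL=5/24 → turn +1·90°
n=5: pose=(-8,1,E); sL=60/137, sR=60/121; mL=60/121, mR=11850/16577; mL+mR=20070/16577 → advance +1; mR−mL=30/137 → turn +1·90°
n=6: pose=(-7,1,N); sL=6/25, sR=30/73; mL=30/73, mR=969/1825; mL+mR=1719/1825 → advance +1; mR−mL=3/25 → turn +1·90°
n=7: pose=(-7,2,W); sL=60/257, sR=60/281; mL=60/281, mR=23850/72217; mL+mR=39270/72217 → advance +1; mR−mL=30/257 → turn +1·90°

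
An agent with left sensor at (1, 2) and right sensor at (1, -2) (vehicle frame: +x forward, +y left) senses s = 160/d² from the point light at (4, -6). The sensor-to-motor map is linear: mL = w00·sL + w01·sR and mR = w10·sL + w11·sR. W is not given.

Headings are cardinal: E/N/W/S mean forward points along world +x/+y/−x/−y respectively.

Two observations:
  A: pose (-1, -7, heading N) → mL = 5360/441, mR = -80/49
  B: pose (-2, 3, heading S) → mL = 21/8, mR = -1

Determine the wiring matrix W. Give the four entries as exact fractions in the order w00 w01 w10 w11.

1 1/2 -1/2 0

obs A: pose=(-1,-7,N) → sL=160/49, sR=160/9, mL=5360/441, mR=-80/49
obs B: pose=(-2,3,S) → sL=2, sR=5/4, mL=21/8, mR=-1
sensor matrix S = [[160/49, 160/9], [2, 5/4]]; det S = -13880/441
solve [mL_A; mL_B] = S·[w00; w01] and [mR_A; mR_B] = S·[w10; w11]:
  w00 = 1, w01 = 1/2, w10 = -1/2, w11 = 0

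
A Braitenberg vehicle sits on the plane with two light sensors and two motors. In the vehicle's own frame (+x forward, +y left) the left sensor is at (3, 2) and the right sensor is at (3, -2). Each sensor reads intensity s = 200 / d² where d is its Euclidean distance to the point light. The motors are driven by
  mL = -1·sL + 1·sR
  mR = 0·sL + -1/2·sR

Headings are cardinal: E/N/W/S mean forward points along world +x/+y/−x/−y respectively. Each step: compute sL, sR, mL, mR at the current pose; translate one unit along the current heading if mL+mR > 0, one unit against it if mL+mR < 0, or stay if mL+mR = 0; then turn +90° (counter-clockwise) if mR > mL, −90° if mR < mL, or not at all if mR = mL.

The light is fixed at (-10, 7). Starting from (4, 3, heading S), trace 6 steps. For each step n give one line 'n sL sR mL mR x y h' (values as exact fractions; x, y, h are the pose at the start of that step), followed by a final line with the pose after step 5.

n=0: pose=(4,3,S); sL=40/61, sR=200/193; mL=4480/11773, mR=-100/193; mL+mR=-1620/11773 → advance -1; mR−mL=-10580/11773 → turn -1·90°
n=1: pose=(4,4,W); sL=100/73, sR=100/61; mL=1200/4453, mR=-50/61; mL+mR=-2450/4453 → advance -1; mR−mL=-4850/4453 → turn -1·90°
n=2: pose=(5,4,N); sL=200/169, sR=200/289; mL=-24000/48841, mR=-100/289; mL+mR=-40900/48841 → advance -1; mR−mL=7100/48841 → turn +1·90°
n=3: pose=(5,3,W); sL=10/9, sR=50/37; mL=80/333, mR=-25/37; mL+mR=-145/333 → advance -1; mR−mL=-305/333 → turn -1·90°
n=4: pose=(6,3,N); sL=200/197, sR=8/13; mL=-1024/2561, mR=-4/13; mL+mR=-1812/2561 → advance -1; mR−mL=236/2561 → turn +1·90°
n=5: pose=(6,2,W); sL=100/109, sR=100/89; mL=2000/9701, mR=-50/89; mL+mR=-3450/9701 → advance -1; mR−mL=-7450/9701 → turn -1·90°

0 40/61 200/193 4480/11773 -100/193 4 3 S
1 100/73 100/61 1200/4453 -50/61 4 4 W
2 200/169 200/289 -24000/48841 -100/289 5 4 N
3 10/9 50/37 80/333 -25/37 5 3 W
4 200/197 8/13 -1024/2561 -4/13 6 3 N
5 100/109 100/89 2000/9701 -50/89 6 2 W
final 7 2 N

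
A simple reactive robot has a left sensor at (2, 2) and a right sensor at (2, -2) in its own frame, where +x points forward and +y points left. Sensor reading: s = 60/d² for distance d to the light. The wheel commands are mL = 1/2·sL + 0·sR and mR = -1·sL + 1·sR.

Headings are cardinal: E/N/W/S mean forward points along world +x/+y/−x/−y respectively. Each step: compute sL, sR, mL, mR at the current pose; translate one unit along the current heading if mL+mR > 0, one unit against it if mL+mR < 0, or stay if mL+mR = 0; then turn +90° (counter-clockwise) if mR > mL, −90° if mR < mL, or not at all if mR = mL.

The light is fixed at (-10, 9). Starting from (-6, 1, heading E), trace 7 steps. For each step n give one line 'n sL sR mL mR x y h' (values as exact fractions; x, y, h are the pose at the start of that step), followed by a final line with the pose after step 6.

0 5/6 15/34 5/12 -20/51 -6 1 E
1 60/149 60/109 30/149 2400/16241 -5 1 S
2 6/13 30/29 3/13 216/377 -5 0 W
3 60/157 12/25 30/157 384/3925 -6 0 S
4 15/37 15/17 15/74 300/629 -6 -1 W
5 60/169 12/29 30/169 288/4901 -7 -1 S
6 6/17 30/41 3/17 264/697 -7 -2 W
final -8 -2 S

n=0: pose=(-6,1,E); sL=5/6, sR=15/34; mL=5/12, mR=-20/51; mL+mR=5/204 → advance +1; mR−mL=-55/68 → turn -1·90°
n=1: pose=(-5,1,S); sL=60/149, sR=60/109; mL=30/149, mR=2400/16241; mL+mR=5670/16241 → advance +1; mR−mL=-870/16241 → turn -1·90°
n=2: pose=(-5,0,W); sL=6/13, sR=30/29; mL=3/13, mR=216/377; mL+mR=303/377 → advance +1; mR−mL=129/377 → turn +1·90°
n=3: pose=(-6,0,S); sL=60/157, sR=12/25; mL=30/157, mR=384/3925; mL+mR=1134/3925 → advance +1; mR−mL=-366/3925 → turn -1·90°
n=4: pose=(-6,-1,W); sL=15/37, sR=15/17; mL=15/74, mR=300/629; mL+mR=855/1258 → advance +1; mR−mL=345/1258 → turn +1·90°
n=5: pose=(-7,-1,S); sL=60/169, sR=12/29; mL=30/169, mR=288/4901; mL+mR=1158/4901 → advance +1; mR−mL=-582/4901 → turn -1·90°
n=6: pose=(-7,-2,W); sL=6/17, sR=30/41; mL=3/17, mR=264/697; mL+mR=387/697 → advance +1; mR−mL=141/697 → turn +1·90°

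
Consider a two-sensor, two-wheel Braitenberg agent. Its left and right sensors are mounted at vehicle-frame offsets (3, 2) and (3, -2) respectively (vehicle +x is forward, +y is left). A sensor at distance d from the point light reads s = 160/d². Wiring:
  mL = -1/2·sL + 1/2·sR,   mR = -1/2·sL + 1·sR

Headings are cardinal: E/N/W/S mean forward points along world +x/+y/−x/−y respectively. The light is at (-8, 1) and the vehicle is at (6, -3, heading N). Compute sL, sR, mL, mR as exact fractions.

left sensor world pos  = (4, 0); dL² = 145
right sensor world pos = (8, 0); dR² = 257
sL = 160/145 = 32/29
sR = 160/257 = 160/257
mL = -1/2·sL + 1/2·sR = -1792/7453
mR = -1/2·sL + 1·sR = 528/7453

32/29 160/257 -1792/7453 528/7453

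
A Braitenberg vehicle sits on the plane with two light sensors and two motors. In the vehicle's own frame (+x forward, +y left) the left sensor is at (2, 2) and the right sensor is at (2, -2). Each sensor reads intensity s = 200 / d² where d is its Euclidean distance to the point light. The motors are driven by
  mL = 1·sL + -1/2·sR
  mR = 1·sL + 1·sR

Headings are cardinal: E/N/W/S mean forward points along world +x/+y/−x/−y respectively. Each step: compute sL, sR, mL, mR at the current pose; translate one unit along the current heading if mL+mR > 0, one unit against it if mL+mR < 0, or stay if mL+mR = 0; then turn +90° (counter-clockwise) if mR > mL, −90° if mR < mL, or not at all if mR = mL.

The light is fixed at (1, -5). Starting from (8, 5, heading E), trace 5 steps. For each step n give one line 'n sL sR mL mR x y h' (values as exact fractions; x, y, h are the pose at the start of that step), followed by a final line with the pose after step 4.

0 8/9 40/29 52/261 592/261 8 5 E
1 10/9 50/61 385/549 1060/549 9 5 N
2 200/117 40/41 5860/4797 12880/4797 9 6 W
3 100/81 100/53 1250/4293 13400/4293 8 6 S
4 8/9 40/29 52/261 592/261 8 5 E
final 9 5 N

n=0: pose=(8,5,E); sL=8/9, sR=40/29; mL=52/261, mR=592/261; mL+mR=644/261 → advance +1; mR−mL=60/29 → turn +1·90°
n=1: pose=(9,5,N); sL=10/9, sR=50/61; mL=385/549, mR=1060/549; mL+mR=1445/549 → advance +1; mR−mL=75/61 → turn +1·90°
n=2: pose=(9,6,W); sL=200/117, sR=40/41; mL=5860/4797, mR=12880/4797; mL+mR=18740/4797 → advance +1; mR−mL=60/41 → turn +1·90°
n=3: pose=(8,6,S); sL=100/81, sR=100/53; mL=1250/4293, mR=13400/4293; mL+mR=14650/4293 → advance +1; mR−mL=150/53 → turn +1·90°
n=4: pose=(8,5,E); sL=8/9, sR=40/29; mL=52/261, mR=592/261; mL+mR=644/261 → advance +1; mR−mL=60/29 → turn +1·90°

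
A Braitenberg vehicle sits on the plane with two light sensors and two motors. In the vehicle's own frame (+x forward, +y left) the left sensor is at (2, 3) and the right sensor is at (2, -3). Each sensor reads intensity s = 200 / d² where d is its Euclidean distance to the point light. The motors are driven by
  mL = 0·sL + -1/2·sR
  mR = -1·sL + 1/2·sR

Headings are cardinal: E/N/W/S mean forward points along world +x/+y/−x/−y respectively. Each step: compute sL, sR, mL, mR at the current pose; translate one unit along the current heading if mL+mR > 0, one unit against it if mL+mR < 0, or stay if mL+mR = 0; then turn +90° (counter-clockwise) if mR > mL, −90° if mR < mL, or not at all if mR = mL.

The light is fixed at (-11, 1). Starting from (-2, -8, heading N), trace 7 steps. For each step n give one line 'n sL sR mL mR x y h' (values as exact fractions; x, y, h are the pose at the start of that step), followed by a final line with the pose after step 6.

0 40/17 200/193 -100/193 -6020/3281 -2 -8 N
1 20/17 20/29 -10/29 -410/493 -2 -9 E
2 40/53 200/169 -100/169 -1460/8957 -3 -9 S
3 25/17 50/61 -25/61 -1100/1037 -3 -8 E
4 200/221 200/137 -100/137 -5300/30277 -4 -8 S
5 100/53 100/101 -50/101 -7450/5353 -4 -7 E
6 200/181 200/109 -100/109 -3700/19729 -5 -7 S
final -5 -6 E

n=0: pose=(-2,-8,N); sL=40/17, sR=200/193; mL=-100/193, mR=-6020/3281; mL+mR=-40/17 → advance -1; mR−mL=-4320/3281 → turn -1·90°
n=1: pose=(-2,-9,E); sL=20/17, sR=20/29; mL=-10/29, mR=-410/493; mL+mR=-20/17 → advance -1; mR−mL=-240/493 → turn -1·90°
n=2: pose=(-3,-9,S); sL=40/53, sR=200/169; mL=-100/169, mR=-1460/8957; mL+mR=-40/53 → advance -1; mR−mL=3840/8957 → turn +1·90°
n=3: pose=(-3,-8,E); sL=25/17, sR=50/61; mL=-25/61, mR=-1100/1037; mL+mR=-25/17 → advance -1; mR−mL=-675/1037 → turn -1·90°
n=4: pose=(-4,-8,S); sL=200/221, sR=200/137; mL=-100/137, mR=-5300/30277; mL+mR=-200/221 → advance -1; mR−mL=16800/30277 → turn +1·90°
n=5: pose=(-4,-7,E); sL=100/53, sR=100/101; mL=-50/101, mR=-7450/5353; mL+mR=-100/53 → advance -1; mR−mL=-4800/5353 → turn -1·90°
n=6: pose=(-5,-7,S); sL=200/181, sR=200/109; mL=-100/109, mR=-3700/19729; mL+mR=-200/181 → advance -1; mR−mL=14400/19729 → turn +1·90°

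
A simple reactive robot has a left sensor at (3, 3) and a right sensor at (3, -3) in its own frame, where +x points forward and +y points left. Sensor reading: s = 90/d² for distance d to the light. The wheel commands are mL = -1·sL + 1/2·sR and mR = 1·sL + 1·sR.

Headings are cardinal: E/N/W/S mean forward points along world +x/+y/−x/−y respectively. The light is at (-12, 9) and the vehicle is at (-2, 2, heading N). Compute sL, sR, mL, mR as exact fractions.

left sensor world pos  = (-5, 5); dL² = 65
right sensor world pos = (1, 5); dR² = 185
sL = 90/65 = 18/13
sR = 90/185 = 18/37
mL = -1·sL + 1/2·sR = -549/481
mR = 1·sL + 1·sR = 900/481

18/13 18/37 -549/481 900/481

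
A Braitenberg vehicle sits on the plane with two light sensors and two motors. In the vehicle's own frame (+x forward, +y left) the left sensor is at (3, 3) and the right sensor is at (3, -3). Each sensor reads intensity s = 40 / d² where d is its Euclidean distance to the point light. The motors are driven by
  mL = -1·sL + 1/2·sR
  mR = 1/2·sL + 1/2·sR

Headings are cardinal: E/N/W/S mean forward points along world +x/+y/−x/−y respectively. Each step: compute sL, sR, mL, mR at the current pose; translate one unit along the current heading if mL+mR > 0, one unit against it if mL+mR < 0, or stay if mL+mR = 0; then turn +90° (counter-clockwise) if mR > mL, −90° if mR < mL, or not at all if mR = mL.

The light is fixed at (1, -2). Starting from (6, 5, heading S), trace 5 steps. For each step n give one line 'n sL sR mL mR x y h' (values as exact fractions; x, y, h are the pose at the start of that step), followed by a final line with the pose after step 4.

n=0: pose=(6,5,S); sL=1/2, sR=2; mL=1/2, mR=5/4; mL+mR=7/4 → advance +1; mR−mL=3/4 → turn +1·90°
n=1: pose=(6,4,E); sL=8/29, sR=40/73; mL=-4/2117, mR=872/2117; mL+mR=868/2117 → advance +1; mR−mL=12/29 → turn +1·90°
n=2: pose=(7,4,N); sL=4/9, sR=20/81; mL=-26/81, mR=28/81; mL+mR=2/81 → advance +1; mR−mL=2/3 → turn +1·90°
n=3: pose=(7,5,W); sL=8/5, sR=40/109; mL=-772/545, mR=536/545; mL+mR=-236/545 → advance -1; mR−mL=12/5 → turn +1·90°
n=4: pose=(8,5,S); sL=10/29, sR=5/4; mL=65/232, mR=185/232; mL+mR=125/116 → advance +1; mR−mL=15/29 → turn +1·90°

0 1/2 2 1/2 5/4 6 5 S
1 8/29 40/73 -4/2117 872/2117 6 4 E
2 4/9 20/81 -26/81 28/81 7 4 N
3 8/5 40/109 -772/545 536/545 7 5 W
4 10/29 5/4 65/232 185/232 8 5 S
final 8 4 E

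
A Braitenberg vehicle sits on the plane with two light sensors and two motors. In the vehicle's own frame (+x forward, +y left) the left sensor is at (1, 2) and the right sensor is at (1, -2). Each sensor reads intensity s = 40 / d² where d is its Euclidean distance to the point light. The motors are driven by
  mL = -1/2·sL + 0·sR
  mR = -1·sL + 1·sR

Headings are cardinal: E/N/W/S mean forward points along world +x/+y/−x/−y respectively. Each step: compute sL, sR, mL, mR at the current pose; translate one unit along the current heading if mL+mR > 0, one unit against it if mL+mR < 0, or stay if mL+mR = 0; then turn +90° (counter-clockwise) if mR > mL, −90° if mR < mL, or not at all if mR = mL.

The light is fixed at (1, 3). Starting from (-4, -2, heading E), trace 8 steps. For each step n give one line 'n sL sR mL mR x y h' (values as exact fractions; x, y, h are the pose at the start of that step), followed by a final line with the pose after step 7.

0 8/5 8/13 -4/5 -64/65 -4 -2 E
1 10/13 2/5 -5/13 -24/65 -5 -2 S
2 40/29 40/61 -20/29 -1280/1769 -5 -1 E
3 4/5 20/53 -2/5 -112/265 -6 -1 S
4 40/89 8/13 -20/89 192/1157 -6 0 W
5 5/4 1/2 -5/8 -3/4 -5 0 S
6 8/13 40/49 -4/13 128/637 -5 1 W
7 20/9 20/29 -10/9 -400/261 -4 1 S
final -4 2 W

n=0: pose=(-4,-2,E); sL=8/5, sR=8/13; mL=-4/5, mR=-64/65; mL+mR=-116/65 → advance -1; mR−mL=-12/65 → turn -1·90°
n=1: pose=(-5,-2,S); sL=10/13, sR=2/5; mL=-5/13, mR=-24/65; mL+mR=-49/65 → advance -1; mR−mL=1/65 → turn +1·90°
n=2: pose=(-5,-1,E); sL=40/29, sR=40/61; mL=-20/29, mR=-1280/1769; mL+mR=-2500/1769 → advance -1; mR−mL=-60/1769 → turn -1·90°
n=3: pose=(-6,-1,S); sL=4/5, sR=20/53; mL=-2/5, mR=-112/265; mL+mR=-218/265 → advance -1; mR−mL=-6/265 → turn -1·90°
n=4: pose=(-6,0,W); sL=40/89, sR=8/13; mL=-20/89, mR=192/1157; mL+mR=-68/1157 → advance -1; mR−mL=452/1157 → turn +1·90°
n=5: pose=(-5,0,S); sL=5/4, sR=1/2; mL=-5/8, mR=-3/4; mL+mR=-11/8 → advance -1; mR−mL=-1/8 → turn -1·90°
n=6: pose=(-5,1,W); sL=8/13, sR=40/49; mL=-4/13, mR=128/637; mL+mR=-68/637 → advance -1; mR−mL=324/637 → turn +1·90°
n=7: pose=(-4,1,S); sL=20/9, sR=20/29; mL=-10/9, mR=-400/261; mL+mR=-230/87 → advance -1; mR−mL=-110/261 → turn -1·90°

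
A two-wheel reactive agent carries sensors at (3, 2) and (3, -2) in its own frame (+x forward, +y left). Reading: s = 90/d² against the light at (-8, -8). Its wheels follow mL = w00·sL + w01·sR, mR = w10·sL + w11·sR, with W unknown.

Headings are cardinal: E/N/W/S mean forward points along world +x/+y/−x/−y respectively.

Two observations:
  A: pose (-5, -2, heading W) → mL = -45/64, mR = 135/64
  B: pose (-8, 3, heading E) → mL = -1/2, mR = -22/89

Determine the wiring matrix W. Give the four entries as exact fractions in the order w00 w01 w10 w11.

obs A: pose=(-5,-2,W) → sL=45/8, sR=45/32, mL=-45/64, mR=135/64
obs B: pose=(-8,3,E) → sL=45/89, sR=1, mL=-1/2, mR=-22/89
sensor matrix S = [[45/8, 45/32], [45/89, 1]]; det S = 13995/2848
solve [mL_A; mL_B] = S·[w00; w01] and [mR_A; mR_B] = S·[w10; w11]:
  w00 = 0, w01 = -1/2, w10 = 1/2, w11 = -1/2

0 -1/2 1/2 -1/2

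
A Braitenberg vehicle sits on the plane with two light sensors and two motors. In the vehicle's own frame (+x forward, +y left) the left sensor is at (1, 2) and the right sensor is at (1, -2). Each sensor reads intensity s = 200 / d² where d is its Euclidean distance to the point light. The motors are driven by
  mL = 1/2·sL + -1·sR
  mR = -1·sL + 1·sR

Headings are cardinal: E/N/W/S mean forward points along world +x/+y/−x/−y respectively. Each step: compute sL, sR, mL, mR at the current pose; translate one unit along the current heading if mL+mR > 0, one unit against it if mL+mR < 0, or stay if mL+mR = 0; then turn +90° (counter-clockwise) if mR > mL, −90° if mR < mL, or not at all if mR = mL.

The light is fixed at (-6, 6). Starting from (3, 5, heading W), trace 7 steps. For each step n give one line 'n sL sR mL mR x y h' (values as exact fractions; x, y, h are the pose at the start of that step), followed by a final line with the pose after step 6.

0 200/73 40/13 -1620/949 320/949 3 5 W
1 50/37 50/17 -1425/629 1000/629 4 5 S
2 8/5 8/5 -4/5 0 4 6 E
3 4 100/61 22/61 -144/61 3 6 N
4 200/101 200/109 -9300/11009 -1600/11009 3 5 E
5 50/9 2 7/9 -32/9 2 5 N
6 200/81 200/97 -6500/7857 -3200/7857 2 4 E
final 1 4 N

n=0: pose=(3,5,W); sL=200/73, sR=40/13; mL=-1620/949, mR=320/949; mL+mR=-100/73 → advance -1; mR−mL=1940/949 → turn +1·90°
n=1: pose=(4,5,S); sL=50/37, sR=50/17; mL=-1425/629, mR=1000/629; mL+mR=-25/37 → advance -1; mR−mL=2425/629 → turn +1·90°
n=2: pose=(4,6,E); sL=8/5, sR=8/5; mL=-4/5, mR=0; mL+mR=-4/5 → advance -1; mR−mL=4/5 → turn +1·90°
n=3: pose=(3,6,N); sL=4, sR=100/61; mL=22/61, mR=-144/61; mL+mR=-2 → advance -1; mR−mL=-166/61 → turn -1·90°
n=4: pose=(3,5,E); sL=200/101, sR=200/109; mL=-9300/11009, mR=-1600/11009; mL+mR=-100/101 → advance -1; mR−mL=7700/11009 → turn +1·90°
n=5: pose=(2,5,N); sL=50/9, sR=2; mL=7/9, mR=-32/9; mL+mR=-25/9 → advance -1; mR−mL=-13/3 → turn -1·90°
n=6: pose=(2,4,E); sL=200/81, sR=200/97; mL=-6500/7857, mR=-3200/7857; mL+mR=-100/81 → advance -1; mR−mL=1100/2619 → turn +1·90°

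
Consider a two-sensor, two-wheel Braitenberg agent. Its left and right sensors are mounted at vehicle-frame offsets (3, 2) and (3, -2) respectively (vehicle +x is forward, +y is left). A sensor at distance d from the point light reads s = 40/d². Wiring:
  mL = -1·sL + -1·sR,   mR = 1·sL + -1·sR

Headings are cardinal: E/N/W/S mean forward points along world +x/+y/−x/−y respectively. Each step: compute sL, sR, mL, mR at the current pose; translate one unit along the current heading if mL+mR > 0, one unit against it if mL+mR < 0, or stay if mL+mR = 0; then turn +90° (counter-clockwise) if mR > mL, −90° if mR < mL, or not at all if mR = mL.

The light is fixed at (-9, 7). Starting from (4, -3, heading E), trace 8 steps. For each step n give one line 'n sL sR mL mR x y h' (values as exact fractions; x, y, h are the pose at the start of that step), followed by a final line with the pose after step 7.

n=0: pose=(4,-3,E); sL=1/8, sR=1/10; mL=-9/40, mR=1/40; mL+mR=-1/5 → advance -1; mR−mL=1/4 → turn +1·90°
n=1: pose=(3,-3,N); sL=40/149, sR=8/49; mL=-3152/7301, mR=768/7301; mL+mR=-16/49 → advance -1; mR−mL=80/149 → turn +1·90°
n=2: pose=(3,-4,W); sL=4/25, sR=20/81; mL=-824/2025, mR=-176/2025; mL+mR=-40/81 → advance -1; mR−mL=8/25 → turn +1·90°
n=3: pose=(4,-4,S); sL=40/421, sR=40/317; mL=-29520/133457, mR=-4160/133457; mL+mR=-80/317 → advance -1; mR−mL=80/421 → turn +1·90°
n=4: pose=(4,-3,E); sL=1/8, sR=1/10; mL=-9/40, mR=1/40; mL+mR=-1/5 → advance -1; mR−mL=1/4 → turn +1·90°
n=5: pose=(3,-3,N); sL=40/149, sR=8/49; mL=-3152/7301, mR=768/7301; mL+mR=-16/49 → advance -1; mR−mL=80/149 → turn +1·90°
n=6: pose=(3,-4,W); sL=4/25, sR=20/81; mL=-824/2025, mR=-176/2025; mL+mR=-40/81 → advance -1; mR−mL=8/25 → turn +1·90°
n=7: pose=(4,-4,S); sL=40/421, sR=40/317; mL=-29520/133457, mR=-4160/133457; mL+mR=-80/317 → advance -1; mR−mL=80/421 → turn +1·90°

0 1/8 1/10 -9/40 1/40 4 -3 E
1 40/149 8/49 -3152/7301 768/7301 3 -3 N
2 4/25 20/81 -824/2025 -176/2025 3 -4 W
3 40/421 40/317 -29520/133457 -4160/133457 4 -4 S
4 1/8 1/10 -9/40 1/40 4 -3 E
5 40/149 8/49 -3152/7301 768/7301 3 -3 N
6 4/25 20/81 -824/2025 -176/2025 3 -4 W
7 40/421 40/317 -29520/133457 -4160/133457 4 -4 S
final 4 -3 E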